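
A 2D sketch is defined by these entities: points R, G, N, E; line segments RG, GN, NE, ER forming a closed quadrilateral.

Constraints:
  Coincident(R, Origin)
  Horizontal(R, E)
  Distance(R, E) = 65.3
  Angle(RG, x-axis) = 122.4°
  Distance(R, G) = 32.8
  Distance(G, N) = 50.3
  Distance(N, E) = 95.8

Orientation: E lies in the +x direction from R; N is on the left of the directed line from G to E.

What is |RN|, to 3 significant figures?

73.4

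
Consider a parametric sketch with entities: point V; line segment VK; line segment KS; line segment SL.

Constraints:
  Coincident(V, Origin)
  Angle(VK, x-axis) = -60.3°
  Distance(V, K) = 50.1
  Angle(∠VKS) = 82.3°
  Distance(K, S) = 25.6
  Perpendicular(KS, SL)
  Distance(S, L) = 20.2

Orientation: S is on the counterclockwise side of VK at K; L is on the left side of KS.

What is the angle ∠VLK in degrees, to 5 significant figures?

95.601°

∠VKS = 82.3°, so KS runs at -60.3° + (180° − 82.3°) = 37.400° from the x-axis; with |KS| = 25.6, S = K + 25.6·(cos 37.400°, sin 37.400°) = (45.159, -27.970). KS is perpendicular to SL; with |SL| = 20.2 on the left of KS, L = S + 20.2·(-0.60738, 0.79441) = (32.891, -11.922). Then cos ∠VLK = LV·LK / (|LV||LK|), giving 95.601°.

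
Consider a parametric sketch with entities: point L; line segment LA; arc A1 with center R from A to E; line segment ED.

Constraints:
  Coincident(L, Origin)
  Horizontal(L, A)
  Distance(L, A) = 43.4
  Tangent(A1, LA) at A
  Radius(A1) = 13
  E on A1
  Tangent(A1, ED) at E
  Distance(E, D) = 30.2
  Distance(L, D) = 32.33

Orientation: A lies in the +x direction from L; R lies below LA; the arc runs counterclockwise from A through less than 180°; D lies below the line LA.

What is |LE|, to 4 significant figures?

33.52

L is at the origin; LA is horizontal with |LA| = 43.4 and A on the +x side, so A = (43.40, 0.000). Since A1 is tangent to LA there, RA ⟂ LA, so R = A + (0, -13) = (43.40, -13.00). Since RE ⟂ ED (tangency), |RD| = √(13.0² + 30.2²) = 32.88 regardless of where E sits on A1. So D lies on both circle(L, 32.33) and circle(R, 32.88); the below-LA intersection is D = (14.59, -28.85). E is the foot of the tangent from D: E = (33.14, -5.016).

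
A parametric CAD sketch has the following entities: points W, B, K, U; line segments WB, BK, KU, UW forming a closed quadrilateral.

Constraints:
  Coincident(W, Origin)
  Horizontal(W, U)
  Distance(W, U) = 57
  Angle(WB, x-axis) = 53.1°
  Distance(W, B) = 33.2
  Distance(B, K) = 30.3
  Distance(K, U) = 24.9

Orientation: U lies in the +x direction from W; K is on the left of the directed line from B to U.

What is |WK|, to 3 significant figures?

55.5

Checks: |BK| = 30.30 ✓; |KU| = 24.90 ✓.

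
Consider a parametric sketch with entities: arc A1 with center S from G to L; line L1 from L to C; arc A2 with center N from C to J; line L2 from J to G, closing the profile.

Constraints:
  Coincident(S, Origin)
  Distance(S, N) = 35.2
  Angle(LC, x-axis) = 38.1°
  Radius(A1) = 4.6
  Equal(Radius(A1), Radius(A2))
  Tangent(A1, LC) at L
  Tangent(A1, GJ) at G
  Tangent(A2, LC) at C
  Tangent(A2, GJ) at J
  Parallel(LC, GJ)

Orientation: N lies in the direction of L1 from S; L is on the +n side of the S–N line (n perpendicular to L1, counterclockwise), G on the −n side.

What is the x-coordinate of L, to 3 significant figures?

-2.84

S is at the origin and N lies 35.2 along u from S, so N = 35.2·u = (27.7, 21.7). Tangency of A1 to both parallel lines with radius 4.6 puts L and G at S ± 4.6·n: L = (-2.84, 3.62), G = (2.84, -3.62). So L.x = -2.84.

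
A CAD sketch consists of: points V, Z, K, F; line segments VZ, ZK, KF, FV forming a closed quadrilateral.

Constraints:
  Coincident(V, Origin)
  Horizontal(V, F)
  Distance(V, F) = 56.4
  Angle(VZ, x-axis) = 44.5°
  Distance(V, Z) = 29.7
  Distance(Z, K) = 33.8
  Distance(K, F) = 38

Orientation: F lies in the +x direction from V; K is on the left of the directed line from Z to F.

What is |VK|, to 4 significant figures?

62.97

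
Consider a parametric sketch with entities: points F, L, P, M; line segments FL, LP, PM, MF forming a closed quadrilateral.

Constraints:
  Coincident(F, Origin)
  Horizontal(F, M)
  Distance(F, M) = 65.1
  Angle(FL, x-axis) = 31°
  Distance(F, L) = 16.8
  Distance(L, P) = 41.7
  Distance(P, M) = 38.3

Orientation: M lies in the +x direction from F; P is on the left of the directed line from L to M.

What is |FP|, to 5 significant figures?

58.424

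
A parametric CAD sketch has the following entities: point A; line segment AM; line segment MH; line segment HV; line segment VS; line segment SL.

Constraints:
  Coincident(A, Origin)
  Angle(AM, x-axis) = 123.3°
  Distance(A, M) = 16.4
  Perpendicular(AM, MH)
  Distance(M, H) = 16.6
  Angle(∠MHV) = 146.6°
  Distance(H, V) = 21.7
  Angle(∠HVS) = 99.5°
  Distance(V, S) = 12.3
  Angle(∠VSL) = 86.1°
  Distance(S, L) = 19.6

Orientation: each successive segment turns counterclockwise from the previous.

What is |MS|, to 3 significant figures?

37.7

∠MHV = 146.6° gives HV at -113° from the x-axis; with |HV| = 21.7, V = (-31.5, -15.3). ∠HVS = 99.5° gives VS at -32.8° from the x-axis; with |VS| = 12.3, S = (-21.1, -22.0). Then |MS| = |S − M| = 37.7.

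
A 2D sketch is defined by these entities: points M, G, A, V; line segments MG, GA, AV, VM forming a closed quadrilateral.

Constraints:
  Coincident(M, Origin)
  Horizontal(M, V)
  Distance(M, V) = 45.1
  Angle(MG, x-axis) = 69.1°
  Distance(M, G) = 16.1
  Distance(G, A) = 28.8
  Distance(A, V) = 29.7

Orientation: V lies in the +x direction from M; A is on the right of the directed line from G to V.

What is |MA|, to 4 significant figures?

20.86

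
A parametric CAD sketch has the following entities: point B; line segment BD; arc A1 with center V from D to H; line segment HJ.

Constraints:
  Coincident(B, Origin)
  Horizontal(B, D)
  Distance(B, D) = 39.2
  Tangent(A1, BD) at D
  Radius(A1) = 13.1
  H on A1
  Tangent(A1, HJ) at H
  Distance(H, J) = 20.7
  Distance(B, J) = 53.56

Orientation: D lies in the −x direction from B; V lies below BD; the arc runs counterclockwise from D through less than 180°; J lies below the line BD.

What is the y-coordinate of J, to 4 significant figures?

-37.58

Checks: B.y = 0.00, D.y = 0.00 ✓; |VH| = 13.10 ✓; ∠(VH, HJ) = 90.00° ✓; |HJ| = 20.70 ✓; |BJ| = 53.56 ✓.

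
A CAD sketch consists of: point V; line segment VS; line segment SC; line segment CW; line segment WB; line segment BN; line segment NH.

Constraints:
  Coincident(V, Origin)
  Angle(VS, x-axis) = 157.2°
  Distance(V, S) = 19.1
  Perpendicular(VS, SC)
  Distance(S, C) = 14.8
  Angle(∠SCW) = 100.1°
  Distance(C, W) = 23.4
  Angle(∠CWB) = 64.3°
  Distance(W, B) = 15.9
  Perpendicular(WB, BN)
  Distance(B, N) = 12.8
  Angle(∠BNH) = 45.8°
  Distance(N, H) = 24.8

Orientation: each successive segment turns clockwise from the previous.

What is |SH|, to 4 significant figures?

34.02

The perpendicularity gives BN at right angles to WB, so BN runs at 141.6°; with |BN| = 12.8, N = (-8.952, 11.39). ∠BNH = 45.8° gives NH at 7.400° from the x-axis; with |NH| = 24.8, H = (15.64, 14.58). Then |SH| = |H − S| = 34.02.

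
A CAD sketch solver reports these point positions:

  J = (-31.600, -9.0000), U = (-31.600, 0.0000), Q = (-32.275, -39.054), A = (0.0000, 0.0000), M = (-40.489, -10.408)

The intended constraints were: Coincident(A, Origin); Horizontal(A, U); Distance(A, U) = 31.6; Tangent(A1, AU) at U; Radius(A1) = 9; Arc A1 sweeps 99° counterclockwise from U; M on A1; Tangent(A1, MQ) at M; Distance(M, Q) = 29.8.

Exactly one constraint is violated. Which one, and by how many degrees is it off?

Tangent(A1, MQ) at M — off by 7.00°.

A = (0.00, 0.00) ✓; A.y = 0.00, U.y = 0.00 ✓; |AU| = 31.60 ✓; ∠(JU, UA) = 90.00° ✓; |JU| = 9.000 ✓; bearing(J→M) − bearing(J→U) = 99.00° ✓; |JM| = 9.000 ✓; ∠(JM, MQ) = 83.00° ✗; |MQ| = 29.80 ✓.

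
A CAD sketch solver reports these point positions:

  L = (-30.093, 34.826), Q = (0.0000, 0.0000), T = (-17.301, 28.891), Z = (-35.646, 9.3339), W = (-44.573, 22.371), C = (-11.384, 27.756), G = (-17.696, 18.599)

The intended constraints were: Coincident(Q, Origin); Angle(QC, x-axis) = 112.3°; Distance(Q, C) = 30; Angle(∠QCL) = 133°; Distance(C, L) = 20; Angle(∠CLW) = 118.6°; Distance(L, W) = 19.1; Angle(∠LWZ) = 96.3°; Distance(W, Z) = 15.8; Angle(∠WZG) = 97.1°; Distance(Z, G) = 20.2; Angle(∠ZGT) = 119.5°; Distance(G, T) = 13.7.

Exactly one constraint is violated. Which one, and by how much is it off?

Distance(G, T) = 13.7 — off by 3.40.

Q = (0.00, 0.00) ✓; QC at 112.3° ✓; |QC| = 30.00 ✓; ∠QCL = 133.0° ✓; |CL| = 20.00 ✓; ∠CLW = 118.6° ✓; |LW| = 19.10 ✓; ∠LWZ = 96.30° ✓; |WZ| = 15.80 ✓; ∠WZG = 97.10° ✓; |ZG| = 20.20 ✓; ∠ZGT = 119.5° ✓; |GT| = 10.30 ✗.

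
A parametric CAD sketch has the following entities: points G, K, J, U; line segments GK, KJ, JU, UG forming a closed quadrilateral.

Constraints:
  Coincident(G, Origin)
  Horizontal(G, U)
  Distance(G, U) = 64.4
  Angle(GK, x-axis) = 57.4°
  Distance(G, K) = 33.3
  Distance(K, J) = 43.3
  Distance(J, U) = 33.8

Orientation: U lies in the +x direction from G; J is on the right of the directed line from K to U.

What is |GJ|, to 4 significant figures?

35.31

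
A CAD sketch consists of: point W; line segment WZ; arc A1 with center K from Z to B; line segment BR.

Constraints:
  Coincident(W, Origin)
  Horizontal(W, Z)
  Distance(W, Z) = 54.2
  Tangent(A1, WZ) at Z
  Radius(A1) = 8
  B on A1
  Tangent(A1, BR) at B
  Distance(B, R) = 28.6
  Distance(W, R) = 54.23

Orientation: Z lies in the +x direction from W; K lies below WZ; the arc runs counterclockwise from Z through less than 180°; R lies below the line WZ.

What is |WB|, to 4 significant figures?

46.79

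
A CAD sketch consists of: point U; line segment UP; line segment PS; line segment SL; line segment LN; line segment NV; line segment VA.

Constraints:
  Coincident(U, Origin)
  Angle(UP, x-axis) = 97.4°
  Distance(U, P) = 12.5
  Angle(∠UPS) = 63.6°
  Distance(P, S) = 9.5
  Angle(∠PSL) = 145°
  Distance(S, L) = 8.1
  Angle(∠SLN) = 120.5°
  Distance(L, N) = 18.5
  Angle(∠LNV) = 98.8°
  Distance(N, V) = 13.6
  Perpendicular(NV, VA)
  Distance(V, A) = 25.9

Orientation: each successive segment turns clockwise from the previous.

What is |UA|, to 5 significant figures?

14.404

∠LNV = 98.8° gives NV at 165.30° from the x-axis; with |NV| = 13.6, V = (-8.3982, -10.765). The perpendicularity gives VA at right angles to NV, so VA runs at 75.300°; with |VA| = 25.9, A = (-1.8258, 14.288). Then |UA| = |A − U| = 14.404.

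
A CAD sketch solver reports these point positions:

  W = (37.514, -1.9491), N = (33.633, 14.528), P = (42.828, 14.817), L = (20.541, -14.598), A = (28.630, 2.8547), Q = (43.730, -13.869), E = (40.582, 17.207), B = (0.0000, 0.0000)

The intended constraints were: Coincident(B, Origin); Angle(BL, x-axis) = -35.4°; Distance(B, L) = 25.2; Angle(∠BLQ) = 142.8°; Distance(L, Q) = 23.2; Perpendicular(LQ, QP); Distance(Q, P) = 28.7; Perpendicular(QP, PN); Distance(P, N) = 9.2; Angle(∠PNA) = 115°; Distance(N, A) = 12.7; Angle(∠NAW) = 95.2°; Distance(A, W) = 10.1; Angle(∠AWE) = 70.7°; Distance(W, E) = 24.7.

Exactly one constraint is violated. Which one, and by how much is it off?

Distance(W, E) = 24.7 — off by 5.30.

B = (0.00, 0.00) ✓; BL at -35.40° ✓; |BL| = 25.20 ✓; ∠BLQ = 142.8° ✓; |LQ| = 23.20 ✓; ∠(LQ, QP) = 90.00° ✓; |QP| = 28.70 ✓; ∠(QP, PN) = 90.00° ✓; |PN| = 9.200 ✓; ∠PNA = 115.0° ✓; |NA| = 12.70 ✓; ∠NAW = 95.20° ✓; |AW| = 10.10 ✓; ∠AWE = 70.70° ✓; |WE| = 19.40 ✗.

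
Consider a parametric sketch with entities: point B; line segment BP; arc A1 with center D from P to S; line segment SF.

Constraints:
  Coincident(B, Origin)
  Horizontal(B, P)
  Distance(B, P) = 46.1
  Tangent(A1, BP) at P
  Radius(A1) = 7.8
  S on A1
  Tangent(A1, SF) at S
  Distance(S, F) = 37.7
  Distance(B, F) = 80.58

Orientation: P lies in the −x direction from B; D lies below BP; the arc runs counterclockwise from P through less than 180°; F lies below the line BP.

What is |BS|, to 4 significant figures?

52.97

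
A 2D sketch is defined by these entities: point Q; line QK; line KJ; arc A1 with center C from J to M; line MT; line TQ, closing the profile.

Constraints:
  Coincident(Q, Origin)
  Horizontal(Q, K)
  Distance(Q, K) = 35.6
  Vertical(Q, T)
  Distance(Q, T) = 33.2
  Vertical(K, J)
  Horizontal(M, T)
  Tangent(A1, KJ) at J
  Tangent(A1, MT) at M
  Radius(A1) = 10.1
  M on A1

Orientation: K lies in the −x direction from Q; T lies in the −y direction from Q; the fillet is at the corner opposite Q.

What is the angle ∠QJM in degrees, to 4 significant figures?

77.98°

Q is at the origin; QK is horizontal with |QK| = 35.6 and K on the −x side, so K = (-35.60, 0.000). QT is vertical with |QT| = 33.2 and T on the −y side, so T = (0.000, -33.20). The virtual corner opposite Q is at (-35.60, -33.20). Tangency of A1 to KJ means the radius CJ is perpendicular to KJ and A1 meets MT tangentially, so CM is at right angles to MT, with radius 10.1, so the center C sits 10.1 in from both sides at C = (-25.50, -23.10). That places the tangent points at J = (-35.60, -23.10) on KJ and M = (-25.50, -33.20) on MT. Then cos ∠QJM = JQ·JM / (|JQ||JM|), giving 77.98°.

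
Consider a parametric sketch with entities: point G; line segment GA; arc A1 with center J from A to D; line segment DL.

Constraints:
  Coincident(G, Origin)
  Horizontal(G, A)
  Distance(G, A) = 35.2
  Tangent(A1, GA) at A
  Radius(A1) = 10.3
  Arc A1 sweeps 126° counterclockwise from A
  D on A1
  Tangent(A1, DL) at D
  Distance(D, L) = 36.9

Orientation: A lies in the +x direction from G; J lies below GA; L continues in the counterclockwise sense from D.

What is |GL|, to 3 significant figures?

67.0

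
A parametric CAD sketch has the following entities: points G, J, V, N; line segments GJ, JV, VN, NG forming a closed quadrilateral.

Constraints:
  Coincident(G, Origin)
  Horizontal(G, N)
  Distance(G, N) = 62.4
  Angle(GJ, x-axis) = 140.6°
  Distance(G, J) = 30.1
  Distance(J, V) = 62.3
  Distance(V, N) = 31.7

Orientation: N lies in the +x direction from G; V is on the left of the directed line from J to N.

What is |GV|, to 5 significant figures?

44.477

Checks: |JV| = 62.30 ✓; |VN| = 31.70 ✓.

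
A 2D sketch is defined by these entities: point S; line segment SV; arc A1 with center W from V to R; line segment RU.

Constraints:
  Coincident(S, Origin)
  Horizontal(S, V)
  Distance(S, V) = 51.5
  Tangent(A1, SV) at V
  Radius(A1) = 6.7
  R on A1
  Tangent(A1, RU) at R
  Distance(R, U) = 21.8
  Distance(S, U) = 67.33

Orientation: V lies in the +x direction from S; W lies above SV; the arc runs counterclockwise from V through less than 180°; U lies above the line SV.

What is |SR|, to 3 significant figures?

58.4

S is at the origin; SV is horizontal with |SV| = 51.5 and V on the +x side, so V = (51.5, 0.00). Tangency of A1 to SV means the radius WV is perpendicular to SV, so W = V + (0, 6.7) = (51.5, 6.70). Since WR ⟂ RU (tangency), |WU| = √(6.7² + 21.8²) = 22.8 regardless of where R sits on A1. So U lies on both circle(S, 67.33) and circle(W, 22.8); the above-SV intersection is U = (61.6, 27.1). R is the foot of the tangent from U: R = (58.1, 5.62).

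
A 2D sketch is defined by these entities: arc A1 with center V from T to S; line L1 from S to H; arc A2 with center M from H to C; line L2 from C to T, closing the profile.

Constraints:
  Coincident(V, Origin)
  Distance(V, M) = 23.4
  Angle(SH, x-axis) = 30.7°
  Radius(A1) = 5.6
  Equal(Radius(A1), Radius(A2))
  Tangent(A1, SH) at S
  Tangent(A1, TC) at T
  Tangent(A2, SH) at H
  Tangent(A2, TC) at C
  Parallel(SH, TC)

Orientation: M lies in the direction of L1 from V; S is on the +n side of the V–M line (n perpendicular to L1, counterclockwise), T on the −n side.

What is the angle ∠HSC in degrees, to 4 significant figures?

25.58°

The slot axis is L1's direction at 30.7°, so u = (cos 30.7°, sin 30.7°) = (0.8599, 0.5105) and n = (−sin 30.7°, cos 30.7°) = (-0.5105, 0.8599). V is at the origin and M lies 23.4 along u from V, so M = 23.4·u = (20.12, 11.95). Tangency of A1 to both parallel lines with radius 5.6 puts S and T at V ± 5.6·n: S = (-2.859, 4.815), T = (2.859, -4.815). Equal radii place H and C the same way about M: H = M + 5.6·n = (17.26, 16.76), C = M − 5.6·n = (22.98, 7.132). Then cos ∠HSC = SH·SC / (|SH||SC|), giving 25.58°.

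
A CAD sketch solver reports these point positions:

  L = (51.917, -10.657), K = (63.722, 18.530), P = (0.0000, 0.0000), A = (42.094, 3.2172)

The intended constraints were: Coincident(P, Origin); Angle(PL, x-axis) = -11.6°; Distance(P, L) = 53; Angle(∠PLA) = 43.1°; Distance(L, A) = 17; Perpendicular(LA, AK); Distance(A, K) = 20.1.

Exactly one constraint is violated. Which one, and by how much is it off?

Distance(A, K) = 20.1 — off by 6.40.

P = (0.00, 0.00) ✓; PL at -11.60° ✓; |PL| = 53.00 ✓; ∠PLA = 43.10° ✓; |LA| = 17.00 ✓; ∠(LA, AK) = 90.00° ✓; |AK| = 26.50 ✗.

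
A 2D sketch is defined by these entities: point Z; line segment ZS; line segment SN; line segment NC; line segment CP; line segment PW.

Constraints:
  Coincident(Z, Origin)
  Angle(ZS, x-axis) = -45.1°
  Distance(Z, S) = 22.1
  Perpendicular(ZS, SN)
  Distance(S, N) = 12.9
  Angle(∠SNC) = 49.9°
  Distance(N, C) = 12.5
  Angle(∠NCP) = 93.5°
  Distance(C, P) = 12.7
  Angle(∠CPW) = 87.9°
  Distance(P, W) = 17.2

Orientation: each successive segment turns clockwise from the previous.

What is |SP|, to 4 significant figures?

5.705

Z is at the origin; ZS runs at -45.1° with length 22.1, so S = (15.60, -15.65). ZS is perpendicular to SN, so SN runs at -135.1°; with |SN| = 12.9, N = (6.462, -24.76). ∠SNC = 49.9° gives NC at 94.80° from the x-axis; with |NC| = 12.5, C = (5.416, -12.30). ∠NCP = 93.5° gives CP at 8.300° from the x-axis; with |CP| = 12.7, P = (17.98, -10.47). Then |SP| = |P − S| = 5.705.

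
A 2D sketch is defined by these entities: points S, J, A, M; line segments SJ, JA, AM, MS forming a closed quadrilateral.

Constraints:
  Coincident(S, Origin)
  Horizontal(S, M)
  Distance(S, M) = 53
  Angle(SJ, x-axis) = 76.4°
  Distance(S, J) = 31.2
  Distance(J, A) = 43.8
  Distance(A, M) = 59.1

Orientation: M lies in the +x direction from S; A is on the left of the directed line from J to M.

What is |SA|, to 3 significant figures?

71.2

Checks: SJ at 76.40° ✓; |JA| = 43.80 ✓; |AM| = 59.10 ✓.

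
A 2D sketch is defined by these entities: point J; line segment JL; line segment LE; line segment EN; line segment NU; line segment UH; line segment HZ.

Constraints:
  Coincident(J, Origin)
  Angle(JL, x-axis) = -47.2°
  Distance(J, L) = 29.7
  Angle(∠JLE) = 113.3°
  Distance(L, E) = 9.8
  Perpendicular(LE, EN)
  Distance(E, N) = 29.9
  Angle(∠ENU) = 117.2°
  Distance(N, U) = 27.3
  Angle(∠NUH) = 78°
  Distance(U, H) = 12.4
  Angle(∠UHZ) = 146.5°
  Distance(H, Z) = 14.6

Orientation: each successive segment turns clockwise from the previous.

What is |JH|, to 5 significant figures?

6.7558

∠ENU = 117.2° gives NU at 93.300° from the x-axis; with |NU| = 27.3, U = (-12.699, 8.6170). ∠NUH = 78.0° gives UH at -8.7000° from the x-axis; with |UH| = 12.4, H = (-0.44135, 6.7414). Then |JH| = |H − J| = 6.7558.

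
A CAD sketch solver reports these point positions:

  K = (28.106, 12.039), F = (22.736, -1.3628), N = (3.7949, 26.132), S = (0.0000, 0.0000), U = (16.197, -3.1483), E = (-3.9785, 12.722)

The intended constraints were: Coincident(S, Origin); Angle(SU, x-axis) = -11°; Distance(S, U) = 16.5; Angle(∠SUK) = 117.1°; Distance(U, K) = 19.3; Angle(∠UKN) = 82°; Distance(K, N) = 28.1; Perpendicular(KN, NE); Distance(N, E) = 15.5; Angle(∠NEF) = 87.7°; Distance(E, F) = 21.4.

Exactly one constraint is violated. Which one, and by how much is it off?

Distance(E, F) = 21.4 — off by 8.80.

S = (0.00, 0.00) ✓; SU at -11.00° ✓; |SU| = 16.50 ✓; ∠SUK = 117.1° ✓; |UK| = 19.30 ✓; ∠UKN = 82.00° ✓; |KN| = 28.10 ✓; ∠(KN, NE) = 90.00° ✓; |NE| = 15.50 ✓; ∠NEF = 87.70° ✓; |EF| = 30.20 ✗.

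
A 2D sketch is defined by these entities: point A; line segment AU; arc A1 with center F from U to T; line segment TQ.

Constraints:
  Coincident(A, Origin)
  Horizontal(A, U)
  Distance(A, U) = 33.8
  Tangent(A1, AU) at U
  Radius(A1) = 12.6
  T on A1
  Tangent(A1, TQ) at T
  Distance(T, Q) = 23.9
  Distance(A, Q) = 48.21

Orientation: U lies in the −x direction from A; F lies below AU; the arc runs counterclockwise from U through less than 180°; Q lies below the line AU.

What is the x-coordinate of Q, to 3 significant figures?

-28.3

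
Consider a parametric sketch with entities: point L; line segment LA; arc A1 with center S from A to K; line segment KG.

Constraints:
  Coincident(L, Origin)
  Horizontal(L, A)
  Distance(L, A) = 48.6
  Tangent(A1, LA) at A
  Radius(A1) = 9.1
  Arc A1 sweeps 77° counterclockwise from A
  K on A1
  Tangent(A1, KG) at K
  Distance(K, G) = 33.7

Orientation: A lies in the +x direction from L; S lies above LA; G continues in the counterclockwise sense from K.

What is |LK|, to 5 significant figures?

57.898

L is at the origin; LA is horizontal with |LA| = 48.6 and A on the +x side, so A = (48.600, 0.0000). Since A1 is tangent to LA there, SA ⟂ LA, so S = A + (0, 9.1) = (48.600, 9.1000). On A1, A sits at bearing -90° from S; a 77° counterclockwise sweep puts K at bearing -13°, so K = S + 9.1·(cos -13°, sin -13°) = (57.467, 7.0529). Then |LK| = |K − L| = 57.898.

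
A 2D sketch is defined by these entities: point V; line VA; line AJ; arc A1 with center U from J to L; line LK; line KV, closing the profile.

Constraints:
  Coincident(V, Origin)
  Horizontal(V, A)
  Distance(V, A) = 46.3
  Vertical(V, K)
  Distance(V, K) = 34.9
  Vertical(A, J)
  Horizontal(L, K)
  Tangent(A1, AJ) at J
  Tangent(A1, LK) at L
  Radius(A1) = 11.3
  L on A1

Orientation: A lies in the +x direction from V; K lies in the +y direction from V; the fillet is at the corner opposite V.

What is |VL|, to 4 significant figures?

49.43

V is at the origin; V and A share the same y with |VA| = 46.3 and A on the +x side, so A = (46.30, 0.000). V and K share the same x with |VK| = 34.9 and K on the +y side, so K = (0.000, 34.90). The virtual corner opposite V is at (46.30, 34.90). The tangent condition forces UJ to be normal to AJ and A1 meets LK tangentially, so UL is at right angles to LK, with radius 11.3, so the center U sits 11.3 in from both sides at U = (35.00, 23.60). That places the tangent points at J = (46.30, 23.60) on AJ and L = (35.00, 34.90) on LK. Then |VL| = |L − V| = 49.43.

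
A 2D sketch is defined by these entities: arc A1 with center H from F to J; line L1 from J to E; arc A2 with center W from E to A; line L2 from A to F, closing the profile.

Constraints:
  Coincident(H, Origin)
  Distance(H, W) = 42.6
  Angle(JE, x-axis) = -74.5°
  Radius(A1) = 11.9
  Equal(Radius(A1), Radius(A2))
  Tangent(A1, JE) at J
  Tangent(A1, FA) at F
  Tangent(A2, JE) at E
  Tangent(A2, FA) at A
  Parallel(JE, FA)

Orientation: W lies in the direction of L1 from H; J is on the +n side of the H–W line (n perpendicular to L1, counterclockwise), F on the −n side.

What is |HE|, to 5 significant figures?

44.231

The slot axis is L1's direction at -74.5°, so u = (cos -74.5°, sin -74.5°) = (0.26724, -0.96363) and n = (−sin -74.5°, cos -74.5°) = (0.96363, 0.26724). H is at the origin and W lies 42.6 along u from H, so W = 42.6·u = (11.384, -41.051). Tangency of A1 to both parallel lines with radius 11.9 puts J and F at H ± 11.9·n: J = (11.467, 3.1801), F = (-11.467, -3.1801). Equal radii place E and A the same way about W: E = W + 11.9·n = (22.852, -37.871), A = W − 11.9·n = (-0.082848, -44.231). Then |HE| = |E − H| = 44.231.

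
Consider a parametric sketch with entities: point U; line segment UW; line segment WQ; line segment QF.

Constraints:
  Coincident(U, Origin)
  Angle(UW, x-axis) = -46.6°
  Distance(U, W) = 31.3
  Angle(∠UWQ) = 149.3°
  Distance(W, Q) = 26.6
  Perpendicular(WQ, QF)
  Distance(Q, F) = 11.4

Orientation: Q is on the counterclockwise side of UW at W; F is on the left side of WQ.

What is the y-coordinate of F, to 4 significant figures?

-19.07

U is at the origin; UW runs at -46.6° with length 31.3, so W = 31.3·(cos -46.6°, sin -46.6°) = (21.51, -22.74). ∠UWQ = 149.3°, so WQ runs at -46.6° + (180° − 149.3°) = -15.90° from the x-axis; with |WQ| = 26.6, Q = W + 26.6·(cos -15.90°, sin -15.90°) = (47.09, -30.03). WQ is perpendicular to QF; with |QF| = 11.4 on the left of WQ, F = Q + 11.4·(0.2740, 0.9617) = (50.21, -19.07). So F.y = -19.07.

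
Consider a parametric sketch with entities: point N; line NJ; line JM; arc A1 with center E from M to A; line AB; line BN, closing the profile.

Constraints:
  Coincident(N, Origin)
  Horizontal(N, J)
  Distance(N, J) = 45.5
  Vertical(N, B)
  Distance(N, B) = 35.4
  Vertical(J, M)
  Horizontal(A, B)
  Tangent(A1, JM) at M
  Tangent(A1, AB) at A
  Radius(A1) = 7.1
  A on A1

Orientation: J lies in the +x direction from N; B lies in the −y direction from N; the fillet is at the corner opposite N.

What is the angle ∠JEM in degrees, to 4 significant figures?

75.92°

N is at the origin; NJ is horizontal with |NJ| = 45.5 and J on the +x side, so J = (45.50, 0.000). NB is vertical with |NB| = 35.4 and B on the −y side, so B = (0.000, -35.40). The virtual corner opposite N is at (45.50, -35.40). Since A1 is tangent to JM there, EM ⟂ JM and tangency of A1 to AB means the radius EA is perpendicular to AB, with radius 7.1, so the center E sits 7.1 in from both sides at E = (38.40, -28.30). That places the tangent points at M = (45.50, -28.30) on JM and A = (38.40, -35.40) on AB. Then cos ∠JEM = EJ·EM / (|EJ||EM|), giving 75.92°.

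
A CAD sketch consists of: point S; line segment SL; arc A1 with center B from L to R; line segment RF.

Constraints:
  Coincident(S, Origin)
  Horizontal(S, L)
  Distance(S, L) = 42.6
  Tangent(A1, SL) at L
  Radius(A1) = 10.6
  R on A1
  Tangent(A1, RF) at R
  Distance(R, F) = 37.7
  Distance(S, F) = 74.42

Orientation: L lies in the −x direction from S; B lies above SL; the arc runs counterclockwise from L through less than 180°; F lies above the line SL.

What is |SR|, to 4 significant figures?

38.44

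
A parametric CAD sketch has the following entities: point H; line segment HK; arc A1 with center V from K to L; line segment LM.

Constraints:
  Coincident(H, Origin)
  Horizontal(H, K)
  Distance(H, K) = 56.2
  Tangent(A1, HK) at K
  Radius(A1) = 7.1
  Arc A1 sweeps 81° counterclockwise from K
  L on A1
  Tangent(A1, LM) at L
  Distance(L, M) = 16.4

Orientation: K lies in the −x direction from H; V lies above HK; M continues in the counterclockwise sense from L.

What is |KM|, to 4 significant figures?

24.17

H is at the origin; H and K share the same y with |HK| = 56.2 and K on the −x side, so K = (-56.20, 0.000). The tangent condition forces VK to be normal to HK, so V = K + (0, 7.1) = (-56.20, 7.100). On A1, K sits at bearing -90° from V; an 81° counterclockwise sweep puts L at bearing -9°, so L = V + 7.1·(cos -9°, sin -9°) = (-49.19, 5.989). Since A1 is tangent to LM there, VL ⟂ LM, so LM runs along (−sin -9°, cos -9°); with |LM| = 16.4, M = (-46.62, 22.19). Then |KM| = |M − K| = 24.17.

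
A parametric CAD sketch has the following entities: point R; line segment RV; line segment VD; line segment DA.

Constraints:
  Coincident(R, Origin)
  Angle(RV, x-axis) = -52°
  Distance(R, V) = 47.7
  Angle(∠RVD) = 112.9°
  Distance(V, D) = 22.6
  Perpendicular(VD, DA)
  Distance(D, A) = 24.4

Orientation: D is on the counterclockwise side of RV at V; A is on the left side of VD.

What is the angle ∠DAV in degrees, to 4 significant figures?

42.81°

R is at the origin; RV runs at -52.0° with length 47.7, so V = 47.7·(cos -52.0°, sin -52.0°) = (29.37, -37.59). ∠RVD = 112.9°, so VD runs at -52.0° + (180° − 112.9°) = 15.10° from the x-axis; with |VD| = 22.6, D = V + 22.6·(cos 15.10°, sin 15.10°) = (51.19, -31.70). VD is perpendicular to DA; with |DA| = 24.4 on the left of VD, A = D + 24.4·(-0.2605, 0.9655) = (44.83, -8.143). Then cos ∠DAV = AD·AV / (|AD||AV|), giving 42.81°.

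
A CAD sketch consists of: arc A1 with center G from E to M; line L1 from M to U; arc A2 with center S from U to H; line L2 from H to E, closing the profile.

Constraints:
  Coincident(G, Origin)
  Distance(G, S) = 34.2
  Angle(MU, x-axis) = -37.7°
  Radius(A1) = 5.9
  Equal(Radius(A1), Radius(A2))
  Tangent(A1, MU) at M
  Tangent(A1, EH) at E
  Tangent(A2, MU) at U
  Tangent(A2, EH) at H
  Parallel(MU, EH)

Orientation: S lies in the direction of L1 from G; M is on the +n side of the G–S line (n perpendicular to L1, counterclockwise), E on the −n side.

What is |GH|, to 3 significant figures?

34.7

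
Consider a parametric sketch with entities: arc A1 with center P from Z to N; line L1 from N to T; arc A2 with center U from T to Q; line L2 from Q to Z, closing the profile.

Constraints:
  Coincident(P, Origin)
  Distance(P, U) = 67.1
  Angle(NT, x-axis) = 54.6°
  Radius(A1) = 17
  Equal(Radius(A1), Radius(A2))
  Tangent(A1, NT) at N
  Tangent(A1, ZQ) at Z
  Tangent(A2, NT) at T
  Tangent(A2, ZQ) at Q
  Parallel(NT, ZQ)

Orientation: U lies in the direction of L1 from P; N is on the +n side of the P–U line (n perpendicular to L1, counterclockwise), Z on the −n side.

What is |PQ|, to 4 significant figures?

69.22

The slot axis is L1's direction at 54.6°, so u = (cos 54.6°, sin 54.6°) = (0.5793, 0.8151) and n = (−sin 54.6°, cos 54.6°) = (-0.8151, 0.5793). P is at the origin and U lies 67.1 along u from P, so U = 67.1·u = (38.87, 54.70). Tangency of A1 to both parallel lines with radius 17.0 puts N and Z at P ± 17.0·n: N = (-13.86, 9.848), Z = (13.86, -9.848). Equal radii place T and Q the same way about U: T = U + 17.0·n = (25.01, 64.54), Q = U − 17.0·n = (52.73, 44.85). Then |PQ| = |Q − P| = 69.22.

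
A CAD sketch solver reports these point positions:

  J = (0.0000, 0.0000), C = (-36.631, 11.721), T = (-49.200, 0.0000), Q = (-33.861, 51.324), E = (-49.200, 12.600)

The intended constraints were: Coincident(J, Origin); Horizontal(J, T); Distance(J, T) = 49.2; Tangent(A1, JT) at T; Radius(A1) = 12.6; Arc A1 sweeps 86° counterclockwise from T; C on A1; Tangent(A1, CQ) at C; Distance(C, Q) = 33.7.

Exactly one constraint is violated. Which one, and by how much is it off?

Distance(C, Q) = 33.7 — off by 6.00.

J = (0.00, 0.00) ✓; J.y = 0.00, T.y = 0.00 ✓; |JT| = 49.20 ✓; ∠(ET, TJ) = 90.00° ✓; |ET| = 12.60 ✓; bearing(E→C) − bearing(E→T) = 86.00° ✓; |EC| = 12.60 ✓; ∠(EC, CQ) = 90.00° ✓; |CQ| = 39.70 ✗.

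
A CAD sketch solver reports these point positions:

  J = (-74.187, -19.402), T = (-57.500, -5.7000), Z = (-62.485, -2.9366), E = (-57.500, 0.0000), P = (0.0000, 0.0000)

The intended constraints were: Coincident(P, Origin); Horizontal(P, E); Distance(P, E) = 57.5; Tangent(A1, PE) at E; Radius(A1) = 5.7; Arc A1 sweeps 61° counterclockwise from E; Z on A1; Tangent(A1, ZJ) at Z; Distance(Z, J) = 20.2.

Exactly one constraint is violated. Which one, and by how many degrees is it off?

Tangent(A1, ZJ) at Z — off by 6.40°.

P = (0.00, 0.00) ✓; P.y = 0.00, E.y = 0.00 ✓; |PE| = 57.50 ✓; ∠(TE, EP) = 90.00° ✓; |TE| = 5.700 ✓; bearing(T→Z) − bearing(T→E) = 61.00° ✓; |TZ| = 5.700 ✓; ∠(TZ, ZJ) = 96.40° ✗; |ZJ| = 20.20 ✓.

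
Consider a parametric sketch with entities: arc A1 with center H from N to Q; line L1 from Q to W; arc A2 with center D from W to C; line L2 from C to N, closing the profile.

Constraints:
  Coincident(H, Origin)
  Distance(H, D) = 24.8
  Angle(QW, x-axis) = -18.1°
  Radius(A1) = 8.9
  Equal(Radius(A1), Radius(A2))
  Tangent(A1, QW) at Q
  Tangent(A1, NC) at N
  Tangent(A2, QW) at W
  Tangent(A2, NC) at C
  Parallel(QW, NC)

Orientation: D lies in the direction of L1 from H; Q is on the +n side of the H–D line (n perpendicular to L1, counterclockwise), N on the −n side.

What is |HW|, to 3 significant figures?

26.3

Tangency of A1 to both parallel lines with radius 8.9 puts Q and N at H ± 8.9·n: Q = (2.77, 8.46), N = (-2.77, -8.46). Equal radii place W and C the same way about D: W = D + 8.9·n = (26.3, 0.755), C = D − 8.9·n = (20.8, -16.2). Then |HW| = |W − H| = 26.3.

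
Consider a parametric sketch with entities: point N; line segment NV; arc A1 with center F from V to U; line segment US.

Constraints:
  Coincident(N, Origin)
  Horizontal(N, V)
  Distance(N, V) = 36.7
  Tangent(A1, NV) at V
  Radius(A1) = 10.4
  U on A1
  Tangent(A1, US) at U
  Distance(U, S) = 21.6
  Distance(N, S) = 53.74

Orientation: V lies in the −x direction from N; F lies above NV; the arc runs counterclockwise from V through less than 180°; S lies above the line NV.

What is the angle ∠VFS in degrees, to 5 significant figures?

167.84°

Checks: |FU| = 10.40 ✓; ∠(FU, US) = 90.00° ✓; |US| = 21.60 ✓; |NS| = 53.74 ✓.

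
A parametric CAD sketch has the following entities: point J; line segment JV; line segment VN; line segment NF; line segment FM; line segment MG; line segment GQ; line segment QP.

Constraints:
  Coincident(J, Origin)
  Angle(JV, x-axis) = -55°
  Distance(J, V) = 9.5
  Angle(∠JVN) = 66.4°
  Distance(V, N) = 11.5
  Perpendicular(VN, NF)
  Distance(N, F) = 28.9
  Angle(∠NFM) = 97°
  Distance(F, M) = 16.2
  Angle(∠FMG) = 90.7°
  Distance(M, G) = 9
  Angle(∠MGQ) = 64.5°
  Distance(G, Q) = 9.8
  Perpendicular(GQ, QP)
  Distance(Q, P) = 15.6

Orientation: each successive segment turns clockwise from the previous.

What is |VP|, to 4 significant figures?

39.82

J is at the origin; JV runs at -55.0° with length 9.5, so V = (5.449, -7.782). ∠JVN = 66.4° gives VN at -168.6° from the x-axis; with |VN| = 11.5, N = (-5.824, -10.06). The perpendicularity gives NF at right angles to VN, so NF runs at 101.4°; with |NF| = 28.9, F = (-11.54, 18.27). ∠NFM = 97.0° gives FM at 18.40° from the x-axis; with |FM| = 16.2, M = (3.835, 23.39). ∠FMG = 90.7° gives MG at -70.90° from the x-axis; with |MG| = 9.0, G = (6.780, 14.88). ∠MGQ = 64.5° gives GQ at 173.6° from the x-axis; with |GQ| = 9.8, Q = (-2.959, 15.98). The perpendicularity gives QP at right angles to GQ, so QP runs at 83.60°; with |QP| = 15.6, P = (-1.220, 31.48). Then |VP| = |P − V| = 39.82.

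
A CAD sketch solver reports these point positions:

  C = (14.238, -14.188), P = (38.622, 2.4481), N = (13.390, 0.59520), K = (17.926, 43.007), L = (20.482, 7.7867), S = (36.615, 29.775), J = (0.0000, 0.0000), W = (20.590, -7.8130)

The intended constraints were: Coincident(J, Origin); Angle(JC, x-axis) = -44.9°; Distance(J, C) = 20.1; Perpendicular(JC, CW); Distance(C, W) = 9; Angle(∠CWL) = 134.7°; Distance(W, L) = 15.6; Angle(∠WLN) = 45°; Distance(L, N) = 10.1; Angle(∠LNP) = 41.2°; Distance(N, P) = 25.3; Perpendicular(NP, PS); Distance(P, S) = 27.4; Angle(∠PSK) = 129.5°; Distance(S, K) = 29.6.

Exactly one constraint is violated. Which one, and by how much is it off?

Distance(S, K) = 29.6 — off by 6.70.

J = (0.00, 0.00) ✓; JC at -44.90° ✓; |JC| = 20.10 ✓; ∠(JC, CW) = 90.00° ✓; |CW| = 8.999 ✓; ∠CWL = 134.7° ✓; |WL| = 15.60 ✓; ∠WLN = 45.00° ✓; |LN| = 10.10 ✓; ∠LNP = 41.20° ✓; |NP| = 25.30 ✓; ∠(NP, PS) = 90.00° ✓; |PS| = 27.40 ✓; ∠PSK = 129.5° ✓; |SK| = 22.90 ✗.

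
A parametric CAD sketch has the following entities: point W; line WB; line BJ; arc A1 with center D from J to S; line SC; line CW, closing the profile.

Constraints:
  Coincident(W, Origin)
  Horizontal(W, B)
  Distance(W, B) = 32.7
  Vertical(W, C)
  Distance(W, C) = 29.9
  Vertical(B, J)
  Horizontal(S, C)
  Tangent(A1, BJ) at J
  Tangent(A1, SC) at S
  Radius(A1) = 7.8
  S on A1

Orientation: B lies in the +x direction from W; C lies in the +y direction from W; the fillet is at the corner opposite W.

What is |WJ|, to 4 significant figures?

39.47

The virtual corner opposite W is at (32.70, 29.90). Tangency of A1 to BJ means the radius DJ is perpendicular to BJ and since A1 is tangent to SC there, DS ⟂ SC, with radius 7.8, so the center D sits 7.8 in from both sides at D = (24.90, 22.10). That places the tangent points at J = (32.70, 22.10) on BJ and S = (24.90, 29.90) on SC. Then |WJ| = |J − W| = 39.47.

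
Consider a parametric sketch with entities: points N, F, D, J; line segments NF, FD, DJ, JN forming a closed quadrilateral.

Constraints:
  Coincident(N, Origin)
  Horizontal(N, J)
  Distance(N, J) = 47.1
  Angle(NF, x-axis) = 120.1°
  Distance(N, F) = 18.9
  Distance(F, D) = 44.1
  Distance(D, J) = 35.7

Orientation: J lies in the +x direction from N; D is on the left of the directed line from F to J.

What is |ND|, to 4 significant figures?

45.17

Checks: |NJ| = 47.10 ✓; |NF| = 18.90 ✓; |FD| = 44.10 ✓; |DJ| = 35.70 ✓.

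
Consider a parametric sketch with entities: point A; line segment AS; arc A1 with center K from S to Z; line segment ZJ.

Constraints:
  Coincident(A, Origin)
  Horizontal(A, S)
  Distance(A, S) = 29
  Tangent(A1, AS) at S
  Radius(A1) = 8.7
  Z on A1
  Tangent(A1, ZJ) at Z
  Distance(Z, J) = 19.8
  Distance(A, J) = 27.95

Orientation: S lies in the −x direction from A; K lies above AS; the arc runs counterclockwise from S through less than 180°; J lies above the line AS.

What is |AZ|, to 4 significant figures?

21.60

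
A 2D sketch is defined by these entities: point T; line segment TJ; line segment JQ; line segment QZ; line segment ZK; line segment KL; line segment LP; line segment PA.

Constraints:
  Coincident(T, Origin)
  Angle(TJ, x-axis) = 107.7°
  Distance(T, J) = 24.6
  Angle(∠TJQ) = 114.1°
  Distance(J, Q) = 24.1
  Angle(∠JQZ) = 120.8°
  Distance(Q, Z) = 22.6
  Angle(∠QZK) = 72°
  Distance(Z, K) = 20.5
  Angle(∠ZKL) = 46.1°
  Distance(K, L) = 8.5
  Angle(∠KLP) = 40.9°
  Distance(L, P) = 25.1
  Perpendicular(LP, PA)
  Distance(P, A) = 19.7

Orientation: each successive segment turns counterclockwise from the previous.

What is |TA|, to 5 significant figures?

26.868

∠KLP = 40.9° gives LP at -106.20° from the x-axis; with |LP| = 25.1, P = (-36.288, -15.003). The perpendicularity gives PA at right angles to LP, so PA runs at -16.200°; with |PA| = 19.7, A = (-17.370, -20.499). Then |TA| = |A − T| = 26.868.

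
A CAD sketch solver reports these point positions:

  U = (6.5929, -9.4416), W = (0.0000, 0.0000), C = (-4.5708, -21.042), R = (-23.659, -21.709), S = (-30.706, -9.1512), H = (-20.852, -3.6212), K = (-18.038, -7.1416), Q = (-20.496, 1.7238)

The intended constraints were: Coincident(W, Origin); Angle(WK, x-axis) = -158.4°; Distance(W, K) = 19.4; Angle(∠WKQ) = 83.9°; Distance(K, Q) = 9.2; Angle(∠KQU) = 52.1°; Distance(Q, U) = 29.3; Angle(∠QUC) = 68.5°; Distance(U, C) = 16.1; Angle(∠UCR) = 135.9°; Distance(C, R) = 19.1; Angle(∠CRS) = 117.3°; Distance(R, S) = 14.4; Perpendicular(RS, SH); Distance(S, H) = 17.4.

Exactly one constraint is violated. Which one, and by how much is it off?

Distance(S, H) = 17.4 — off by 6.10.

W = (0.00, 0.00) ✓; WK at -158.4° ✓; |WK| = 19.40 ✓; ∠WKQ = 83.90° ✓; |KQ| = 9.200 ✓; ∠KQU = 52.10° ✓; |QU| = 29.30 ✓; ∠QUC = 68.50° ✓; |UC| = 16.10 ✓; ∠UCR = 135.9° ✓; |CR| = 19.10 ✓; ∠CRS = 117.3° ✓; |RS| = 14.40 ✓; ∠(RS, SH) = 90.00° ✓; |SH| = 11.30 ✗.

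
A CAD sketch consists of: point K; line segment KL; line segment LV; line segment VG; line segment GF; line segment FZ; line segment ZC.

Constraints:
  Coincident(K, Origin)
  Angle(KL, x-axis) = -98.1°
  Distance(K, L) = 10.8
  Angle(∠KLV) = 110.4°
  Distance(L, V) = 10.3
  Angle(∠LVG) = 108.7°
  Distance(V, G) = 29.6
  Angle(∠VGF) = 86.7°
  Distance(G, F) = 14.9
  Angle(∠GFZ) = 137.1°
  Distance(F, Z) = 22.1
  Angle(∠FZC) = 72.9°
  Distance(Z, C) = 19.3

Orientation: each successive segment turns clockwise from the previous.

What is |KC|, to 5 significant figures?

3.7624

K is at the origin; KL runs at -98.1° with length 10.8, so L = (-1.5217, -10.692). ∠KLV = 110.4° gives LV at -167.70° from the x-axis; with |LV| = 10.3, V = (-11.585, -12.886). ∠LVG = 108.7° gives VG at 121.00° from the x-axis; with |VG| = 29.6, G = (-26.830, 12.486). ∠VGF = 86.7° gives GF at 27.700° from the x-axis; with |GF| = 14.9, F = (-13.638, 19.412). ∠GFZ = 137.1° gives FZ at -15.200° from the x-axis; with |FZ| = 22.1, Z = (7.6888, 13.617). ∠FZC = 72.9° gives ZC at -122.30° from the x-axis; with |ZC| = 19.3, C = (-2.6242, -2.6961). Then |KC| = |C − K| = 3.7624.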